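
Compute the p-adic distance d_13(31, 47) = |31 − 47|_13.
d_13(31, 47) = 1

Step 1 — x − y = 31 − 47 = -16. Step 2 — v_13(-16) = 0 (factor: -16 = −(13^0 · 16); the sign does not affect v_p). Step 3 — |x − y|_13 = 13^{0} = 1.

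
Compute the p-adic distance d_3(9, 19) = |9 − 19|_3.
d_3(9, 19) = 1

Step 1 — x − y = 9 − 19 = -10. Step 2 — v_3(-10) = 0 (factor: -10 = −(3^0 · 10); the sign does not affect v_p). Step 3 — |x − y|_3 = 3^{0} = 1.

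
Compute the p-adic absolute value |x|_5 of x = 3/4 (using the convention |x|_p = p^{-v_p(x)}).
|3/4|_5 = 1

Step 1 — compute v_5(x) by factoring powers of 5 out of the numerator and denominator: v_5(3/4) = 0. Step 2 — apply |x|_p = p^{-v_p(x)} = 5^{0} = 1.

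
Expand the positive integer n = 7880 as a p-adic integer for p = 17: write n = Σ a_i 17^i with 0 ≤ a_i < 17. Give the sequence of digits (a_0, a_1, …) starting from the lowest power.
(a_0, a_1, …) = (9, 4, 10, 1)

Repeated division by 17 gives the digits low-to-high: 7880 = 9 + 4·17^1 + 10·17^2 + 1·17^3. Digit sequence: (9, 4, 10, 1).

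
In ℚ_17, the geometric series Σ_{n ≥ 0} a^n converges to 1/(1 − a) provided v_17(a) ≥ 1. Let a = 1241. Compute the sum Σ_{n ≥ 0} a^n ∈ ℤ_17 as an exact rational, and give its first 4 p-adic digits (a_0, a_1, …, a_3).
Σ a^n = 1/(1 − a) = -1/1240;  first 4 digits = (1, 5, 12, 13)

v_17(a) = 1 ≥ 1, so the series converges in ℤ_17 to 1/(1 − a) = 1/(1 − 1241) = -1/1240. Expand this rational in ℤ_17: compute digits iteratively via d_i = x_i mod 17, x_{i+1} = (x_i − d_i)/17. The first 4 digits are (1, 5, 12, 13).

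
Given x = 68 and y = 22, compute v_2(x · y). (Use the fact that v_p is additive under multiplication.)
v_2(1496) = 3

v_p(x) = 2 (factor: 68 = 2^2 · 17); v_p(y) = 1 (factor: 22 = 2^1 · 11). Additivity: v_p(xy) = v_p(x) + v_p(y) = 2 + 1 = 3. (Direct check: xy = 1496 = 2^3 · (187).)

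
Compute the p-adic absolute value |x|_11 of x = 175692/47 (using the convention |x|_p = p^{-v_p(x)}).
|175692/47|_11 = 1/14641

Step 1 — compute v_11(x) by factoring powers of 11 out of the numerator and denominator: v_11(175692/47) = 4. Step 2 — apply |x|_p = p^{-v_p(x)} = 11^{-4} = 1/14641.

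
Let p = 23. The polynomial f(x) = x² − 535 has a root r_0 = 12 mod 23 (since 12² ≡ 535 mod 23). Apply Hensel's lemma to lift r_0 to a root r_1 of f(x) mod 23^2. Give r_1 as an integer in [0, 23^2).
r_1 = 403 (mod 529)

Hensel's recurrence: r_{i+1} = r_i − f(r_i)·(f′(r_i))^{-1} mod 23^{i+2}, with f′(x) = 2x. Iterate:
  r_0 = 12 (mod 23)
  r_1 = 403 (mod 529)
Final: r_1 = 403, and one checks f(r_1) ≡ 0 mod 23^2.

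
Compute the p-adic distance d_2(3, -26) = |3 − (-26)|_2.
d_2(3, -26) = 1

Step 1 — x − y = 3 − (-26) = 29. Step 2 — v_2(29) = 0 (factor: 29 = (2^0 · 29); the sign does not affect v_p). Step 3 — |x − y|_2 = 2^{0} = 1.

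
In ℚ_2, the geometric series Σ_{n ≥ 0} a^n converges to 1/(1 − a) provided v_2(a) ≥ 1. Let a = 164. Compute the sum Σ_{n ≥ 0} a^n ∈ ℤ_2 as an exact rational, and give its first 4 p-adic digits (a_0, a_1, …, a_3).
Σ a^n = 1/(1 − a) = -1/163;  first 4 digits = (1, 0, 1, 0)

v_2(a) = 2 ≥ 1, so the series converges in ℤ_2 to 1/(1 − a) = 1/(1 − 164) = -1/163. Expand this rational in ℤ_2: compute digits iteratively via d_i = x_i mod 2, x_{i+1} = (x_i − d_i)/2. The first 4 digits are (1, 0, 1, 0).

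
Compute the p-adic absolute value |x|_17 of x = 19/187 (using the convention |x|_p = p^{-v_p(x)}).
|19/187|_17 = 17

Step 1 — compute v_17(x) by factoring powers of 17 out of the numerator and denominator: v_17(19/187) = -1. Step 2 — apply |x|_p = p^{-v_p(x)} = 17^{1} = 17.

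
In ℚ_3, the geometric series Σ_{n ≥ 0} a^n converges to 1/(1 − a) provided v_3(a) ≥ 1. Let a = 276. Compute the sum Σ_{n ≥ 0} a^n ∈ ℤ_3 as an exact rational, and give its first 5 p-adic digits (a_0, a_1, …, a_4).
Σ a^n = 1/(1 − a) = -1/275;  first 5 digits = (1, 2, 1, 1, 2)

v_3(a) = 1 ≥ 1, so the series converges in ℤ_3 to 1/(1 − a) = 1/(1 − 276) = -1/275. Expand this rational in ℤ_3: compute digits iteratively via d_i = x_i mod 3, x_{i+1} = (x_i − d_i)/3. The first 5 digits are (1, 2, 1, 1, 2).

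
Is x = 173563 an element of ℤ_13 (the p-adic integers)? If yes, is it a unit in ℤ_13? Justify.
x ∈ ℤ_13 but not a unit; v_13(x) = 3 > 0

ℤ_13 = {x ∈ ℚ_13 : v_13(x) ≥ 0} and ℤ_13^× = {x ∈ ℤ_13 : v_13(x) = 0}. Here v_13(173563) = v_13(num) − v_13(den) = 3; compare against these criteria.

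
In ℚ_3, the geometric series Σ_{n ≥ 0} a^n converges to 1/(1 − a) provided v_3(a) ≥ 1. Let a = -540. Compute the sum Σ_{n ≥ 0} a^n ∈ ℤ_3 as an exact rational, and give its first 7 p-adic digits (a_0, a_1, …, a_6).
Σ a^n = 1/(1 − a) = 1/541;  first 7 digits = (1, 0, 0, 1, 2, 0, 0)

v_3(a) = 3 ≥ 1, so the series converges in ℤ_3 to 1/(1 − a) = 1/(1 − (-540)) = 1/541. Expand this rational in ℤ_3: compute digits iteratively via d_i = x_i mod 3, x_{i+1} = (x_i − d_i)/3. The first 7 digits are (1, 0, 0, 1, 2, 0, 0).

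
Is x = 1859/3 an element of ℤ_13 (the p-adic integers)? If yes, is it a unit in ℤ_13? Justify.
x ∈ ℤ_13 but not a unit; v_13(x) = 2 > 0

ℤ_13 = {x ∈ ℚ_13 : v_13(x) ≥ 0} and ℤ_13^× = {x ∈ ℤ_13 : v_13(x) = 0}. Here v_13(1859/3) = v_13(num) − v_13(den) = 2; compare against these criteria.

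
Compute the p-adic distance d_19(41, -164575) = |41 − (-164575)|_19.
d_19(41, -164575) = 1/6859

Step 1 — x − y = 41 − (-164575) = 164616. Step 2 — v_19(164616) = 3 (factor: 164616 = (19^3 · 24); the sign does not affect v_p). Step 3 — |x − y|_19 = 19^{-3} = 1/6859.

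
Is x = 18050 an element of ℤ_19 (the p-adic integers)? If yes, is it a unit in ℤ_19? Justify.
x ∈ ℤ_19 but not a unit; v_19(x) = 2 > 0

ℤ_19 = {x ∈ ℚ_19 : v_19(x) ≥ 0} and ℤ_19^× = {x ∈ ℤ_19 : v_19(x) = 0}. Here v_19(18050) = v_19(num) − v_19(den) = 2; compare against these criteria.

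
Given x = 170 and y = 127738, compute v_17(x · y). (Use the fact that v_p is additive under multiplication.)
v_17(21715460) = 4

v_p(x) = 1 (factor: 170 = 17^1 · 10); v_p(y) = 3 (factor: 127738 = 17^3 · 26). Additivity: v_p(xy) = v_p(x) + v_p(y) = 1 + 3 = 4. (Direct check: xy = 21715460 = 17^4 · (260).)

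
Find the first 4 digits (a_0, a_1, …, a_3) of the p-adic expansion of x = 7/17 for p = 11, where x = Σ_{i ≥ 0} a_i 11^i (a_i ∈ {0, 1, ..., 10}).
(a_0, …, a_3) = (3, 3, 1, 7)

v_11(7/17) = 0 (numerator and denominator both coprime to 11), so x ∈ ℤ_11^×. Compute digits iteratively via a_i = x_i mod 11, x_{i+1} = (x_i − a_i)/11, with x_0 = x:
  x_0 = 7/17;  a_0 = 3;  x_1 = (x_0 − 3)/11 = -4/17
  x_1 = -4/17;  a_1 = 3;  x_2 = (x_1 − 3)/11 = -5/17
  x_2 = -5/17;  a_2 = 1;  x_3 = (x_2 − 1)/11 = -2/17
  x_3 = -2/17;  a_3 = 7;  x_4 = (x_3 − 7)/11 = -11/17
Digits: (3, 3, 1, 7).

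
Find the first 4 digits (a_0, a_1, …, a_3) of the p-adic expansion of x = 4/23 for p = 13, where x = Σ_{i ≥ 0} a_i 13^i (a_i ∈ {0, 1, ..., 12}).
(a_0, …, a_3) = (3, 6, 8, 5)

v_13(4/23) = 0 (numerator and denominator both coprime to 13), so x ∈ ℤ_13^×. Compute digits iteratively via a_i = x_i mod 13, x_{i+1} = (x_i − a_i)/13, with x_0 = x:
  x_0 = 4/23;  a_0 = 3;  x_1 = (x_0 − 3)/13 = -5/23
  x_1 = -5/23;  a_1 = 6;  x_2 = (x_1 − 6)/13 = -11/23
  x_2 = -11/23;  a_2 = 8;  x_3 = (x_2 − 8)/13 = -15/23
  x_3 = -15/23;  a_3 = 5;  x_4 = (x_3 − 5)/13 = -10/23
Digits: (3, 6, 8, 5).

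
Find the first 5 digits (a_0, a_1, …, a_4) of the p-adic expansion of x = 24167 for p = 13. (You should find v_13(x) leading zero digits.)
(a_0, …, a_4) = (0, 0, 0, 11, 0)

v_13(24167) = 3, so a_0 = ... = a_2 = 0. Factor out: x = 13^3 · u with u = 11 a unit in ℤ_13. Expand u iteratively via a_{v+i} = u_i mod 13, u_{i+1} = (u_i − a_{v+i})/13:
  u_0 = 11;  a_3 = 11;  u_1 = (u_0 − 11)/13 = 0
  u_1 = 0;  a_4 = 0;  u_2 = (u_1 − 0)/13 = 0
Digits: (0, 0, 0, 11, 0).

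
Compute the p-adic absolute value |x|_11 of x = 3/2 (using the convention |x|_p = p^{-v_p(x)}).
|3/2|_11 = 1

Step 1 — compute v_11(x) by factoring powers of 11 out of the numerator and denominator: v_11(3/2) = 0. Step 2 — apply |x|_p = p^{-v_p(x)} = 11^{0} = 1.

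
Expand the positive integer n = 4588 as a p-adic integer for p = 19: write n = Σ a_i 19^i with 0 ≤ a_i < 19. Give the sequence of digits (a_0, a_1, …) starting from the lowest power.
(a_0, a_1, …) = (9, 13, 12)

Repeated division by 19 gives the digits low-to-high: 4588 = 9 + 13·19^1 + 12·19^2. Digit sequence: (9, 13, 12).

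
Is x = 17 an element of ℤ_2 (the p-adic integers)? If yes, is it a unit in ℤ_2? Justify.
x ∈ ℤ_2^× (unit); v_2(x) = 0

ℤ_2 = {x ∈ ℚ_2 : v_2(x) ≥ 0} and ℤ_2^× = {x ∈ ℤ_2 : v_2(x) = 0}. Here v_2(17) = v_2(num) − v_2(den) = 0; compare against these criteria.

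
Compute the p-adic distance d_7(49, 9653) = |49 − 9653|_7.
d_7(49, 9653) = 1/2401

Step 1 — x − y = 49 − 9653 = -9604. Step 2 — v_7(-9604) = 4 (factor: -9604 = −(7^4 · 4); the sign does not affect v_p). Step 3 — |x − y|_7 = 7^{-4} = 1/2401.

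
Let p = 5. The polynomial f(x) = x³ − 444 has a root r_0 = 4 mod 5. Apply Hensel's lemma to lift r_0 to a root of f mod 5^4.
r_3 = 414 (mod 625)

Hensel: r_{i+1} = r_i − f(r_i)/f′(r_i) mod 5^{i+2}, where f′(x) = 3x². Iterate:
  r_0 = 4 (mod 5)
  r_1 = 14 (mod 25)
  r_2 = 39 (mod 125)
  r_3 = 414 (mod 625)
Final: r = 414 with f(r) ≡ 0 mod 5^4.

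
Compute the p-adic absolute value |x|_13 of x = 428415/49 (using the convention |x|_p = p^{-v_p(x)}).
|428415/49|_13 = 1/28561

Step 1 — compute v_13(x) by factoring powers of 13 out of the numerator and denominator: v_13(428415/49) = 4. Step 2 — apply |x|_p = p^{-v_p(x)} = 13^{-4} = 1/28561.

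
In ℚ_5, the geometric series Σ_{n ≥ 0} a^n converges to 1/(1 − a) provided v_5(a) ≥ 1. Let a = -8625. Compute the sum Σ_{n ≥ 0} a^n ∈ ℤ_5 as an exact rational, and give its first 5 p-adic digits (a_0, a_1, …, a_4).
Σ a^n = 1/(1 − a) = 1/8626;  first 5 digits = (1, 0, 0, 1, 1)

v_5(a) = 3 ≥ 1, so the series converges in ℤ_5 to 1/(1 − a) = 1/(1 − (-8625)) = 1/8626. Expand this rational in ℤ_5: compute digits iteratively via d_i = x_i mod 5, x_{i+1} = (x_i − d_i)/5. The first 5 digits are (1, 0, 0, 1, 1).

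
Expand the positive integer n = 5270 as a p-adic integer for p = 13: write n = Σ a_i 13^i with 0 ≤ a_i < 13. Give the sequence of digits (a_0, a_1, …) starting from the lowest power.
(a_0, a_1, …) = (5, 2, 5, 2)

Repeated division by 13 gives the digits low-to-high: 5270 = 5 + 2·13^1 + 5·13^2 + 2·13^3. Digit sequence: (5, 2, 5, 2).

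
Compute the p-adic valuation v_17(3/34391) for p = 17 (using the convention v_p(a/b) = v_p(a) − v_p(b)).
v_17(3/34391) = -3

Factor powers of 17 from the numerator and denominator of the reduced fraction: 3 = 17^0 · 3 and 34391 = 17^3 · 7. Apply v_p(a/b) = v_p(a) − v_p(b): v_17(3/34391) = 0 − 3 = -3.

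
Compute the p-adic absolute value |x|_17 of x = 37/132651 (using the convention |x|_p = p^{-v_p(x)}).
|37/132651|_17 = 4913

Step 1 — compute v_17(x) by factoring powers of 17 out of the numerator and denominator: v_17(37/132651) = -3. Step 2 — apply |x|_p = p^{-v_p(x)} = 17^{3} = 4913.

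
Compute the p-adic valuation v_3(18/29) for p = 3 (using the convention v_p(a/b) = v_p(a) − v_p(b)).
v_3(18/29) = 2

Factor powers of 3 from the numerator and denominator of the reduced fraction: 18 = 3^2 · 2 and 29 = 3^0 · 29. Apply v_p(a/b) = v_p(a) − v_p(b): v_3(18/29) = 2 − 0 = 2.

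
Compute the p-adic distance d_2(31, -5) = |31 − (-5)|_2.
d_2(31, -5) = 1/4

Step 1 — x − y = 31 − (-5) = 36. Step 2 — v_2(36) = 2 (factor: 36 = (2^2 · 9); the sign does not affect v_p). Step 3 — |x − y|_2 = 2^{-2} = 1/4.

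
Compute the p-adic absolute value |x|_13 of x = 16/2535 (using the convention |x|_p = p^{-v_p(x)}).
|16/2535|_13 = 169

Step 1 — compute v_13(x) by factoring powers of 13 out of the numerator and denominator: v_13(16/2535) = -2. Step 2 — apply |x|_p = p^{-v_p(x)} = 13^{2} = 169.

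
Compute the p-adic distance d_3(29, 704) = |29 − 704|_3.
d_3(29, 704) = 1/27

Step 1 — x − y = 29 − 704 = -675. Step 2 — v_3(-675) = 3 (factor: -675 = −(3^3 · 25); the sign does not affect v_p). Step 3 — |x − y|_3 = 3^{-3} = 1/27.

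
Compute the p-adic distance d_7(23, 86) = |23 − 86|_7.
d_7(23, 86) = 1/7

Step 1 — x − y = 23 − 86 = -63. Step 2 — v_7(-63) = 1 (factor: -63 = −(7^1 · 9); the sign does not affect v_p). Step 3 — |x − y|_7 = 7^{-1} = 1/7.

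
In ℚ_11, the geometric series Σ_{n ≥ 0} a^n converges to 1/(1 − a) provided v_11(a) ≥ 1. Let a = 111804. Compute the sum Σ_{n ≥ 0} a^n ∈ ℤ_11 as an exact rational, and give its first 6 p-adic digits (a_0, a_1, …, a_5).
Σ a^n = 1/(1 − a) = -1/111803;  first 6 digits = (1, 0, 0, 7, 7, 0)

v_11(a) = 3 ≥ 1, so the series converges in ℤ_11 to 1/(1 − a) = 1/(1 − 111804) = -1/111803. Expand this rational in ℤ_11: compute digits iteratively via d_i = x_i mod 11, x_{i+1} = (x_i − d_i)/11. The first 6 digits are (1, 0, 0, 7, 7, 0).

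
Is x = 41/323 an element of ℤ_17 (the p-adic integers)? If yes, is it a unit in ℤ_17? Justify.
x ∉ ℤ_17 (v_17(x) = -1 < 0)

ℤ_17 = {x ∈ ℚ_17 : v_17(x) ≥ 0} and ℤ_17^× = {x ∈ ℤ_17 : v_17(x) = 0}. Here v_17(41/323) = v_17(num) − v_17(den) = -1; compare against these criteria.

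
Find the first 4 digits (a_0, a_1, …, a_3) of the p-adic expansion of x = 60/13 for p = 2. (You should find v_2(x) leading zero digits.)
(a_0, …, a_3) = (0, 0, 1, 1)

v_2(60/13) = 2, so a_0 = ... = a_1 = 0. Factor out: x = 2^2 · u with u = 15/13 a unit in ℤ_2. Expand u iteratively via a_{v+i} = u_i mod 2, u_{i+1} = (u_i − a_{v+i})/2:
  u_0 = 15/13;  a_2 = 1;  u_1 = (u_0 − 1)/2 = 1/13
  u_1 = 1/13;  a_3 = 1;  u_2 = (u_1 − 1)/2 = -6/13
Digits: (0, 0, 1, 1).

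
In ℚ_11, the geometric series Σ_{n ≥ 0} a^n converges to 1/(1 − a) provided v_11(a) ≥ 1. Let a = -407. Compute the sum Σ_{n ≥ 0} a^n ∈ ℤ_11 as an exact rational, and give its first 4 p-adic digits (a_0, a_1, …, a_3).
Σ a^n = 1/(1 − a) = 1/408;  first 4 digits = (1, 7, 1, 5)

v_11(a) = 1 ≥ 1, so the series converges in ℤ_11 to 1/(1 − a) = 1/(1 − (-407)) = 1/408. Expand this rational in ℤ_11: compute digits iteratively via d_i = x_i mod 11, x_{i+1} = (x_i − d_i)/11. The first 4 digits are (1, 7, 1, 5).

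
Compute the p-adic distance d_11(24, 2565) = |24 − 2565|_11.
d_11(24, 2565) = 1/121

Step 1 — x − y = 24 − 2565 = -2541. Step 2 — v_11(-2541) = 2 (factor: -2541 = −(11^2 · 21); the sign does not affect v_p). Step 3 — |x − y|_11 = 11^{-2} = 1/121.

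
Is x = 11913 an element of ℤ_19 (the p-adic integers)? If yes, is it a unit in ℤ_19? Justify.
x ∈ ℤ_19 but not a unit; v_19(x) = 2 > 0

ℤ_19 = {x ∈ ℚ_19 : v_19(x) ≥ 0} and ℤ_19^× = {x ∈ ℤ_19 : v_19(x) = 0}. Here v_19(11913) = v_19(num) − v_19(den) = 2; compare against these criteria.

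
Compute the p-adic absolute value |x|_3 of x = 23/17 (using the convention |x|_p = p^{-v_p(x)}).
|23/17|_3 = 1

Step 1 — compute v_3(x) by factoring powers of 3 out of the numerator and denominator: v_3(23/17) = 0. Step 2 — apply |x|_p = p^{-v_p(x)} = 3^{0} = 1.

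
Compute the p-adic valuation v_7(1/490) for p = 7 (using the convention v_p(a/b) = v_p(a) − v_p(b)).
v_7(1/490) = -2

Factor powers of 7 from the numerator and denominator of the reduced fraction: 1 = 7^0 · 1 and 490 = 7^2 · 10. Apply v_p(a/b) = v_p(a) − v_p(b): v_7(1/490) = 0 − 2 = -2.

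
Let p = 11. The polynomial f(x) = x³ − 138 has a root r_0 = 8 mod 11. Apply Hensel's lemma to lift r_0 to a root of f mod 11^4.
r_3 = 3176 (mod 14641)

Hensel: r_{i+1} = r_i − f(r_i)/f′(r_i) mod 11^{i+2}, where f′(x) = 3x². Iterate:
  r_0 = 8 (mod 11)
  r_1 = 30 (mod 121)
  r_2 = 514 (mod 1331)
  r_3 = 3176 (mod 14641)
Final: r = 3176 with f(r) ≡ 0 mod 11^4.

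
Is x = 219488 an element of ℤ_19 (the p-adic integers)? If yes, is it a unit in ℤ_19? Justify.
x ∈ ℤ_19 but not a unit; v_19(x) = 3 > 0

ℤ_19 = {x ∈ ℚ_19 : v_19(x) ≥ 0} and ℤ_19^× = {x ∈ ℤ_19 : v_19(x) = 0}. Here v_19(219488) = v_19(num) − v_19(den) = 3; compare against these criteria.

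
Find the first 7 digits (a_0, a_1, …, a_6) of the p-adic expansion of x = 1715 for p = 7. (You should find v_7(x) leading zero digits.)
(a_0, …, a_6) = (0, 0, 0, 5, 0, 0, 0)

v_7(1715) = 3, so a_0 = ... = a_2 = 0. Factor out: x = 7^3 · u with u = 5 a unit in ℤ_7. Expand u iteratively via a_{v+i} = u_i mod 7, u_{i+1} = (u_i − a_{v+i})/7:
  u_0 = 5;  a_3 = 5;  u_1 = (u_0 − 5)/7 = 0
  u_1 = 0;  a_4 = 0;  u_2 = (u_1 − 0)/7 = 0
  u_2 = 0;  a_5 = 0;  u_3 = (u_2 − 0)/7 = 0
  u_3 = 0;  a_6 = 0;  u_4 = (u_3 − 0)/7 = 0
Digits: (0, 0, 0, 5, 0, 0, 0).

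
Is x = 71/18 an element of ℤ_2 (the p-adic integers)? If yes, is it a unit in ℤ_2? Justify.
x ∉ ℤ_2 (v_2(x) = -1 < 0)

ℤ_2 = {x ∈ ℚ_2 : v_2(x) ≥ 0} and ℤ_2^× = {x ∈ ℤ_2 : v_2(x) = 0}. Here v_2(71/18) = v_2(num) − v_2(den) = -1; compare against these criteria.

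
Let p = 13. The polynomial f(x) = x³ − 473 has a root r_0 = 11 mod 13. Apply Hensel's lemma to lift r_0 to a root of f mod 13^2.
r_1 = 24 (mod 169)

Hensel: r_{i+1} = r_i − f(r_i)/f′(r_i) mod 13^{i+2}, where f′(x) = 3x². Iterate:
  r_0 = 11 (mod 13)
  r_1 = 24 (mod 169)
Final: r = 24 with f(r) ≡ 0 mod 13^2.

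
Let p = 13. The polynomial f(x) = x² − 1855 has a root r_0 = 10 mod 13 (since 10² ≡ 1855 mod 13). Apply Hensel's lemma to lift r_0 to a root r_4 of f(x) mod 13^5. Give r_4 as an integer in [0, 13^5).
r_4 = 96470 (mod 371293)

Hensel's recurrence: r_{i+1} = r_i − f(r_i)·(f′(r_i))^{-1} mod 13^{i+2}, with f′(x) = 2x. Iterate:
  r_0 = 10 (mod 13)
  r_1 = 140 (mod 169)
  r_2 = 1999 (mod 2197)
  r_3 = 10787 (mod 28561)
  r_4 = 96470 (mod 371293)
Final: r_4 = 96470, and one checks f(r_4) ≡ 0 mod 13^5.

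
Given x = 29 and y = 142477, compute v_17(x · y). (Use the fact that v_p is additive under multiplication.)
v_17(4131833) = 3

v_p(x) = 0 (factor: 29 = 17^0 · 29); v_p(y) = 3 (factor: 142477 = 17^3 · 29). Additivity: v_p(xy) = v_p(x) + v_p(y) = 0 + 3 = 3. (Direct check: xy = 4131833 = 17^3 · (841).)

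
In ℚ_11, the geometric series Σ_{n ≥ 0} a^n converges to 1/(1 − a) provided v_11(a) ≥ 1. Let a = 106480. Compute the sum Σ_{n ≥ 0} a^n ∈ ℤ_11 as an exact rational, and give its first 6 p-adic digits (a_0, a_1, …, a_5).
Σ a^n = 1/(1 − a) = -1/106479;  first 6 digits = (1, 0, 0, 3, 7, 0)

v_11(a) = 3 ≥ 1, so the series converges in ℤ_11 to 1/(1 − a) = 1/(1 − 106480) = -1/106479. Expand this rational in ℤ_11: compute digits iteratively via d_i = x_i mod 11, x_{i+1} = (x_i − d_i)/11. The first 6 digits are (1, 0, 0, 3, 7, 0).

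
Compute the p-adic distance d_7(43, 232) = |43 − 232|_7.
d_7(43, 232) = 1/7

Step 1 — x − y = 43 − 232 = -189. Step 2 — v_7(-189) = 1 (factor: -189 = −(7^1 · 27); the sign does not affect v_p). Step 3 — |x − y|_7 = 7^{-1} = 1/7.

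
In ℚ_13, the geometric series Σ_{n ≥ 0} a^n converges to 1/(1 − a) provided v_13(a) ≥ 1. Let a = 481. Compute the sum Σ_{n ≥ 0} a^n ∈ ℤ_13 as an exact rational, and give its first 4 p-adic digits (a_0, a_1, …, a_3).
Σ a^n = 1/(1 − a) = -1/480;  first 4 digits = (1, 11, 6, 6)

v_13(a) = 1 ≥ 1, so the series converges in ℤ_13 to 1/(1 − a) = 1/(1 − 481) = -1/480. Expand this rational in ℤ_13: compute digits iteratively via d_i = x_i mod 13, x_{i+1} = (x_i − d_i)/13. The first 4 digits are (1, 11, 6, 6).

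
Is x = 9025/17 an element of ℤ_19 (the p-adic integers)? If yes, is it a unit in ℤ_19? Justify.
x ∈ ℤ_19 but not a unit; v_19(x) = 2 > 0

ℤ_19 = {x ∈ ℚ_19 : v_19(x) ≥ 0} and ℤ_19^× = {x ∈ ℤ_19 : v_19(x) = 0}. Here v_19(9025/17) = v_19(num) − v_19(den) = 2; compare against these criteria.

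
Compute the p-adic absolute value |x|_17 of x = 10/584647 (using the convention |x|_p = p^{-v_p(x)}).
|10/584647|_17 = 83521

Step 1 — compute v_17(x) by factoring powers of 17 out of the numerator and denominator: v_17(10/584647) = -4. Step 2 — apply |x|_p = p^{-v_p(x)} = 17^{4} = 83521.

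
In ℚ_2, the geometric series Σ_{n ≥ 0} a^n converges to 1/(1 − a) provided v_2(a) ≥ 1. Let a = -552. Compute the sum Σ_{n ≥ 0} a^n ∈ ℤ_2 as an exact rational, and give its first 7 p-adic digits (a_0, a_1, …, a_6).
Σ a^n = 1/(1 − a) = 1/553;  first 7 digits = (1, 0, 0, 1, 1, 0, 0)

v_2(a) = 3 ≥ 1, so the series converges in ℤ_2 to 1/(1 − a) = 1/(1 − (-552)) = 1/553. Expand this rational in ℤ_2: compute digits iteratively via d_i = x_i mod 2, x_{i+1} = (x_i − d_i)/2. The first 7 digits are (1, 0, 0, 1, 1, 0, 0).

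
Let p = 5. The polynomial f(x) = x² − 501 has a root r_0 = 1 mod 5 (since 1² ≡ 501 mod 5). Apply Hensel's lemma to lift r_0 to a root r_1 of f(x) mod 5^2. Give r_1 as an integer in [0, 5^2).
r_1 = 1 (mod 25)

Hensel's recurrence: r_{i+1} = r_i − f(r_i)·(f′(r_i))^{-1} mod 5^{i+2}, with f′(x) = 2x. Iterate:
  r_0 = 1 (mod 5)
  r_1 = 1 (mod 25)
Final: r_1 = 1, and one checks f(r_1) ≡ 0 mod 5^2.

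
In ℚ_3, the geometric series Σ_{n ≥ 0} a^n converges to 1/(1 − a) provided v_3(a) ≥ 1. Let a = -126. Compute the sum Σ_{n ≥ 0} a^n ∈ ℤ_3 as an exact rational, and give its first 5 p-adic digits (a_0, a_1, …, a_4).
Σ a^n = 1/(1 − a) = 1/127;  first 5 digits = (1, 0, 1, 1, 2)

v_3(a) = 2 ≥ 1, so the series converges in ℤ_3 to 1/(1 − a) = 1/(1 − (-126)) = 1/127. Expand this rational in ℤ_3: compute digits iteratively via d_i = x_i mod 3, x_{i+1} = (x_i − d_i)/3. The first 5 digits are (1, 0, 1, 1, 2).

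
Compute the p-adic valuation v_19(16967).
v_19(16967) = 2

v_19(n) is the largest exponent k such that 19^k divides n. Factor out: 16967 = 19^2 · 47. (Sign doesn't affect v_p.) So v_19(16967) = 2.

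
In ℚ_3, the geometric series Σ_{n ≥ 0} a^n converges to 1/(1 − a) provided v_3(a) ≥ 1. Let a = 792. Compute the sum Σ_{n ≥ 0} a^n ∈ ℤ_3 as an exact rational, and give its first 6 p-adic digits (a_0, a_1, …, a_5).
Σ a^n = 1/(1 − a) = -1/791;  first 6 digits = (1, 0, 1, 2, 1, 1)

v_3(a) = 2 ≥ 1, so the series converges in ℤ_3 to 1/(1 − a) = 1/(1 − 792) = -1/791. Expand this rational in ℤ_3: compute digits iteratively via d_i = x_i mod 3, x_{i+1} = (x_i − d_i)/3. The first 6 digits are (1, 0, 1, 2, 1, 1).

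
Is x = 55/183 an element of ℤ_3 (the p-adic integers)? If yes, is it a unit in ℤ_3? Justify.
x ∉ ℤ_3 (v_3(x) = -1 < 0)

ℤ_3 = {x ∈ ℚ_3 : v_3(x) ≥ 0} and ℤ_3^× = {x ∈ ℤ_3 : v_3(x) = 0}. Here v_3(55/183) = v_3(num) − v_3(den) = -1; compare against these criteria.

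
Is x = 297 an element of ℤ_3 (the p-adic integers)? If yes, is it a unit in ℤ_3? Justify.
x ∈ ℤ_3 but not a unit; v_3(x) = 3 > 0

ℤ_3 = {x ∈ ℚ_3 : v_3(x) ≥ 0} and ℤ_3^× = {x ∈ ℤ_3 : v_3(x) = 0}. Here v_3(297) = v_3(num) − v_3(den) = 3; compare against these criteria.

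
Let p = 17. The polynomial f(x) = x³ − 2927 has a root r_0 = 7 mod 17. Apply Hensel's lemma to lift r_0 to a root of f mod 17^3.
r_2 = 1792 (mod 4913)

Hensel: r_{i+1} = r_i − f(r_i)/f′(r_i) mod 17^{i+2}, where f′(x) = 3x². Iterate:
  r_0 = 7 (mod 17)
  r_1 = 58 (mod 289)
  r_2 = 1792 (mod 4913)
Final: r = 1792 with f(r) ≡ 0 mod 17^3.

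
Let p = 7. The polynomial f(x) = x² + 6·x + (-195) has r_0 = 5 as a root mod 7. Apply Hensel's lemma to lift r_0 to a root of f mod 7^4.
r_3 = 222 (mod 2401)

Hensel: r_{i+1} = r_i − f(r_i)·(f′(r_i))^{-1} mod 7^{i+2}, f′(x) = 2x + 6. Iterate:
  r_0 = 5 (mod 7)
  r_1 = 26 (mod 49)
  r_2 = 222 (mod 343)
  r_3 = 222 (mod 2401)
Final: r = 222 satisfies f(r) ≡ 0 mod 7^4.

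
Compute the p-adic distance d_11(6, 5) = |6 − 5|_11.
d_11(6, 5) = 1

Step 1 — x − y = 6 − 5 = 1. Step 2 — v_11(1) = 0 (factor: 1 = (11^0 · 1); the sign does not affect v_p). Step 3 — |x − y|_11 = 11^{0} = 1.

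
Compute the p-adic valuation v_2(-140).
v_2(-140) = 2

v_2(n) is the largest exponent k such that 2^k divides n. Factor out: -140 = -2^2 · 35. (Sign doesn't affect v_p.) So v_2(-140) = 2.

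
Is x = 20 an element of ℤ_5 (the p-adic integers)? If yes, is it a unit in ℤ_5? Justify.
x ∈ ℤ_5 but not a unit; v_5(x) = 1 > 0

ℤ_5 = {x ∈ ℚ_5 : v_5(x) ≥ 0} and ℤ_5^× = {x ∈ ℤ_5 : v_5(x) = 0}. Here v_5(20) = v_5(num) − v_5(den) = 1; compare against these criteria.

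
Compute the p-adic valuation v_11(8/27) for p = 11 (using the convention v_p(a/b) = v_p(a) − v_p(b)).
v_11(8/27) = 0

Factor powers of 11 from the numerator and denominator of the reduced fraction: 8 = 11^0 · 8 and 27 = 11^0 · 27. Apply v_p(a/b) = v_p(a) − v_p(b): v_11(8/27) = 0 − 0 = 0.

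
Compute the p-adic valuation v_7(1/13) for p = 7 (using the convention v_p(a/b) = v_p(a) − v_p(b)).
v_7(1/13) = 0

Factor powers of 7 from the numerator and denominator of the reduced fraction: 1 = 7^0 · 1 and 13 = 7^0 · 13. Apply v_p(a/b) = v_p(a) − v_p(b): v_7(1/13) = 0 − 0 = 0.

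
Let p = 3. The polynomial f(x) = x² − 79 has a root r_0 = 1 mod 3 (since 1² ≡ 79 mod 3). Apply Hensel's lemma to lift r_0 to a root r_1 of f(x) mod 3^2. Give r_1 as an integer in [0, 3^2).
r_1 = 4 (mod 9)

Hensel's recurrence: r_{i+1} = r_i − f(r_i)·(f′(r_i))^{-1} mod 3^{i+2}, with f′(x) = 2x. Iterate:
  r_0 = 1 (mod 3)
  r_1 = 4 (mod 9)
Final: r_1 = 4, and one checks f(r_1) ≡ 0 mod 3^2.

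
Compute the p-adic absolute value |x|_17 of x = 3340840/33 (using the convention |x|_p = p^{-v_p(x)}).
|3340840/33|_17 = 1/83521

Step 1 — compute v_17(x) by factoring powers of 17 out of the numerator and denominator: v_17(3340840/33) = 4. Step 2 — apply |x|_p = p^{-v_p(x)} = 17^{-4} = 1/83521.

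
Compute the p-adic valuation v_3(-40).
v_3(-40) = 0

v_3(n) is the largest exponent k such that 3^k divides n. Factor out: -40 = -3^0 · 40. (Sign doesn't affect v_p.) So v_3(-40) = 0.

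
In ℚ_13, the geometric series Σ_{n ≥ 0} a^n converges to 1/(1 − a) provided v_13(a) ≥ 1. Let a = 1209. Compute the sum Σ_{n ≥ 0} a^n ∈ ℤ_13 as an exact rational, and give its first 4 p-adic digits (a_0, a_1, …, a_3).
Σ a^n = 1/(1 − a) = -1/1208;  first 4 digits = (1, 2, 11, 10)

v_13(a) = 1 ≥ 1, so the series converges in ℤ_13 to 1/(1 − a) = 1/(1 − 1209) = -1/1208. Expand this rational in ℤ_13: compute digits iteratively via d_i = x_i mod 13, x_{i+1} = (x_i − d_i)/13. The first 4 digits are (1, 2, 11, 10).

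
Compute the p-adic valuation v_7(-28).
v_7(-28) = 1

v_7(n) is the largest exponent k such that 7^k divides n. Factor out: -28 = -7^1 · 4. (Sign doesn't affect v_p.) So v_7(-28) = 1.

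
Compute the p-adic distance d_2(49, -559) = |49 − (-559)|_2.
d_2(49, -559) = 1/32

Step 1 — x − y = 49 − (-559) = 608. Step 2 — v_2(608) = 5 (factor: 608 = (2^5 · 19); the sign does not affect v_p). Step 3 — |x − y|_2 = 2^{-5} = 1/32.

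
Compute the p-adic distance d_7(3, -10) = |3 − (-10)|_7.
d_7(3, -10) = 1

Step 1 — x − y = 3 − (-10) = 13. Step 2 — v_7(13) = 0 (factor: 13 = (7^0 · 13); the sign does not affect v_p). Step 3 — |x − y|_7 = 7^{0} = 1.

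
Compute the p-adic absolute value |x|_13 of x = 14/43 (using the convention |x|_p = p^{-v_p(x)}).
|14/43|_13 = 1

Step 1 — compute v_13(x) by factoring powers of 13 out of the numerator and denominator: v_13(14/43) = 0. Step 2 — apply |x|_p = p^{-v_p(x)} = 13^{0} = 1.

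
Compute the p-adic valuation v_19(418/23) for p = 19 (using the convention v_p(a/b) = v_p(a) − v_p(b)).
v_19(418/23) = 1

Factor powers of 19 from the numerator and denominator of the reduced fraction: 418 = 19^1 · 22 and 23 = 19^0 · 23. Apply v_p(a/b) = v_p(a) − v_p(b): v_19(418/23) = 1 − 0 = 1.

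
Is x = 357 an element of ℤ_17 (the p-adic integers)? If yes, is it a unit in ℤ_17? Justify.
x ∈ ℤ_17 but not a unit; v_17(x) = 1 > 0

ℤ_17 = {x ∈ ℚ_17 : v_17(x) ≥ 0} and ℤ_17^× = {x ∈ ℤ_17 : v_17(x) = 0}. Here v_17(357) = v_17(num) − v_17(den) = 1; compare against these criteria.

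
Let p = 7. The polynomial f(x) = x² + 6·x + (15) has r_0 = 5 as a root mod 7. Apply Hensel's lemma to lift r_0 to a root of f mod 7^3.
r_2 = 117 (mod 343)

Hensel: r_{i+1} = r_i − f(r_i)·(f′(r_i))^{-1} mod 7^{i+2}, f′(x) = 2x + 6. Iterate:
  r_0 = 5 (mod 7)
  r_1 = 19 (mod 49)
  r_2 = 117 (mod 343)
Final: r = 117 satisfies f(r) ≡ 0 mod 7^3.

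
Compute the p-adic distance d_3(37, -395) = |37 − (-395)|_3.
d_3(37, -395) = 1/27

Step 1 — x − y = 37 − (-395) = 432. Step 2 — v_3(432) = 3 (factor: 432 = (3^3 · 16); the sign does not affect v_p). Step 3 — |x − y|_3 = 3^{-3} = 1/27.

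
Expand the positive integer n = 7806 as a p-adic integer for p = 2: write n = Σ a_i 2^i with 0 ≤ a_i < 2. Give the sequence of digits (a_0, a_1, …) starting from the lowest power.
(a_0, a_1, …) = (0, 1, 1, 1, 1, 1, 1, 0, 0, 1, 1, 1, 1)

Repeated division by 2 gives the digits low-to-high: 7806 = 1·2^1 + 1·2^2 + 1·2^3 + 1·2^4 + 1·2^5 + 1·2^6 + 1·2^9 + 1·2^10 + 1·2^11 + 1·2^12. Digit sequence: (0, 1, 1, 1, 1, 1, 1, 0, 0, 1, 1, 1, 1).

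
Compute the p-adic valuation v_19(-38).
v_19(-38) = 1

v_19(n) is the largest exponent k such that 19^k divides n. Factor out: -38 = -19^1 · 2. (Sign doesn't affect v_p.) So v_19(-38) = 1.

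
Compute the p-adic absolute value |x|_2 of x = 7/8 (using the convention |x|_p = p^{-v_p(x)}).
|7/8|_2 = 8

Step 1 — compute v_2(x) by factoring powers of 2 out of the numerator and denominator: v_2(7/8) = -3. Step 2 — apply |x|_p = p^{-v_p(x)} = 2^{3} = 8.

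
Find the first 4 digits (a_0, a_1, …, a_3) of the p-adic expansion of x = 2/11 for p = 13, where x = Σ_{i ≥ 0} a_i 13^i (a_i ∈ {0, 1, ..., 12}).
(a_0, …, a_3) = (12, 5, 9, 4)

v_13(2/11) = 0 (numerator and denominator both coprime to 13), so x ∈ ℤ_13^×. Compute digits iteratively via a_i = x_i mod 13, x_{i+1} = (x_i − a_i)/13, with x_0 = x:
  x_0 = 2/11;  a_0 = 12;  x_1 = (x_0 − 12)/13 = -10/11
  x_1 = -10/11;  a_1 = 5;  x_2 = (x_1 − 5)/13 = -5/11
  x_2 = -5/11;  a_2 = 9;  x_3 = (x_2 − 9)/13 = -8/11
  x_3 = -8/11;  a_3 = 4;  x_4 = (x_3 − 4)/13 = -4/11
Digits: (12, 5, 9, 4).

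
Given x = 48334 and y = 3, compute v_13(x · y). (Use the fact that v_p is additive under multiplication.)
v_13(145002) = 3

v_p(x) = 3 (factor: 48334 = 13^3 · 22); v_p(y) = 0 (factor: 3 = 13^0 · 3). Additivity: v_p(xy) = v_p(x) + v_p(y) = 3 + 0 = 3. (Direct check: xy = 145002 = 13^3 · (66).)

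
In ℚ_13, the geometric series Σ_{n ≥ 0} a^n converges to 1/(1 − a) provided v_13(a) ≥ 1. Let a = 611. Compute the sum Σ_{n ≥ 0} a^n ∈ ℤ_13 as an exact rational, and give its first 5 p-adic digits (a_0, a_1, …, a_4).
Σ a^n = 1/(1 − a) = -1/610;  first 5 digits = (1, 8, 2, 6, 5)

v_13(a) = 1 ≥ 1, so the series converges in ℤ_13 to 1/(1 − a) = 1/(1 − 611) = -1/610. Expand this rational in ℤ_13: compute digits iteratively via d_i = x_i mod 13, x_{i+1} = (x_i − d_i)/13. The first 5 digits are (1, 8, 2, 6, 5).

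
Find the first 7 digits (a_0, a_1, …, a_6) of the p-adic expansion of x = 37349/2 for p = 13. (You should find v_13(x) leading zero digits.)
(a_0, …, a_6) = (0, 0, 0, 2, 7, 6, 6)

v_13(37349/2) = 3, so a_0 = ... = a_2 = 0. Factor out: x = 13^3 · u with u = 17/2 a unit in ℤ_13. Expand u iteratively via a_{v+i} = u_i mod 13, u_{i+1} = (u_i − a_{v+i})/13:
  u_0 = 17/2;  a_3 = 2;  u_1 = (u_0 − 2)/13 = 1/2
  u_1 = 1/2;  a_4 = 7;  u_2 = (u_1 − 7)/13 = -1/2
  u_2 = -1/2;  a_5 = 6;  u_3 = (u_2 − 6)/13 = -1/2
  u_3 = -1/2;  a_6 = 6;  u_4 = (u_3 − 6)/13 = -1/2
Digits: (0, 0, 0, 2, 7, 6, 6).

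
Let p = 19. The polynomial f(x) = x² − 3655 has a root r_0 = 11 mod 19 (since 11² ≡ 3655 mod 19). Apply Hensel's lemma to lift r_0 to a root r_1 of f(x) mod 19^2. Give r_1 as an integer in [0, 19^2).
r_1 = 106 (mod 361)

Hensel's recurrence: r_{i+1} = r_i − f(r_i)·(f′(r_i))^{-1} mod 19^{i+2}, with f′(x) = 2x. Iterate:
  r_0 = 11 (mod 19)
  r_1 = 106 (mod 361)
Final: r_1 = 106, and one checks f(r_1) ≡ 0 mod 19^2.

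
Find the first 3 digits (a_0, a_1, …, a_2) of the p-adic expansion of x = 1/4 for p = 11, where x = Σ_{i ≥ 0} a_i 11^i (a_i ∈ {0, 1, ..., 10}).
(a_0, …, a_2) = (3, 8, 2)

v_11(1/4) = 0 (numerator and denominator both coprime to 11), so x ∈ ℤ_11^×. Compute digits iteratively via a_i = x_i mod 11, x_{i+1} = (x_i − a_i)/11, with x_0 = x:
  x_0 = 1/4;  a_0 = 3;  x_1 = (x_0 − 3)/11 = -1/4
  x_1 = -1/4;  a_1 = 8;  x_2 = (x_1 − 8)/11 = -3/4
  x_2 = -3/4;  a_2 = 2;  x_3 = (x_2 − 2)/11 = -1/4
Digits: (3, 8, 2).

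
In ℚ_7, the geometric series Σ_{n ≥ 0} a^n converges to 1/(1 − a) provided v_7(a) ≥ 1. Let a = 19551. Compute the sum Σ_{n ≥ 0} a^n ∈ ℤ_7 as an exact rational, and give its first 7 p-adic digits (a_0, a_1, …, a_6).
Σ a^n = 1/(1 − a) = -1/19550;  first 7 digits = (1, 0, 0, 1, 1, 1, 1)

v_7(a) = 3 ≥ 1, so the series converges in ℤ_7 to 1/(1 − a) = 1/(1 − 19551) = -1/19550. Expand this rational in ℤ_7: compute digits iteratively via d_i = x_i mod 7, x_{i+1} = (x_i − d_i)/7. The first 7 digits are (1, 0, 0, 1, 1, 1, 1).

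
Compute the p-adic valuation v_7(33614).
v_7(33614) = 5

v_7(n) is the largest exponent k such that 7^k divides n. Factor out: 33614 = 7^5 · 2. (Sign doesn't affect v_p.) So v_7(33614) = 5.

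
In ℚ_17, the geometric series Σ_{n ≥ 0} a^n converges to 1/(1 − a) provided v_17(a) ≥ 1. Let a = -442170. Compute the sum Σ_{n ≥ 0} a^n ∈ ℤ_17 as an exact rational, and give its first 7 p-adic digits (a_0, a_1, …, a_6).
Σ a^n = 1/(1 − a) = 1/442171;  first 7 digits = (1, 0, 0, 12, 11, 16, 7)

v_17(a) = 3 ≥ 1, so the series converges in ℤ_17 to 1/(1 − a) = 1/(1 − (-442170)) = 1/442171. Expand this rational in ℤ_17: compute digits iteratively via d_i = x_i mod 17, x_{i+1} = (x_i − d_i)/17. The first 7 digits are (1, 0, 0, 12, 11, 16, 7).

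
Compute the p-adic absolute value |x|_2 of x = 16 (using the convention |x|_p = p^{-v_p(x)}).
|16|_2 = 1/16

Step 1 — compute v_2(x) by factoring powers of 2 out of the numerator and denominator: v_2(16) = 4. Step 2 — apply |x|_p = p^{-v_p(x)} = 2^{-4} = 1/16.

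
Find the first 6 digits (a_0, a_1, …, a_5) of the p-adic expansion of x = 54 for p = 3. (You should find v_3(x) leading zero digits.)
(a_0, …, a_5) = (0, 0, 0, 2, 0, 0)

v_3(54) = 3, so a_0 = ... = a_2 = 0. Factor out: x = 3^3 · u with u = 2 a unit in ℤ_3. Expand u iteratively via a_{v+i} = u_i mod 3, u_{i+1} = (u_i − a_{v+i})/3:
  u_0 = 2;  a_3 = 2;  u_1 = (u_0 − 2)/3 = 0
  u_1 = 0;  a_4 = 0;  u_2 = (u_1 − 0)/3 = 0
  u_2 = 0;  a_5 = 0;  u_3 = (u_2 − 0)/3 = 0
Digits: (0, 0, 0, 2, 0, 0).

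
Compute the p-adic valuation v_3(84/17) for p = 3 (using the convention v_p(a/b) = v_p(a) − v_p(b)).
v_3(84/17) = 1

Factor powers of 3 from the numerator and denominator of the reduced fraction: 84 = 3^1 · 28 and 17 = 3^0 · 17. Apply v_p(a/b) = v_p(a) − v_p(b): v_3(84/17) = 1 − 0 = 1.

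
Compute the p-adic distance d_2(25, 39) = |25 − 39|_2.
d_2(25, 39) = 1/2

Step 1 — x − y = 25 − 39 = -14. Step 2 — v_2(-14) = 1 (factor: -14 = −(2^1 · 7); the sign does not affect v_p). Step 3 — |x − y|_2 = 2^{-1} = 1/2.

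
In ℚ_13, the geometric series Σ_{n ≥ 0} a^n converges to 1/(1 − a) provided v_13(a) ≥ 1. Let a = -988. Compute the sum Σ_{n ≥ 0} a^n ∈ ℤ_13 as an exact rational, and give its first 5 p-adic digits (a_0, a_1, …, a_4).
Σ a^n = 1/(1 − a) = 1/989;  first 5 digits = (1, 2, 11, 9, 4)

v_13(a) = 1 ≥ 1, so the series converges in ℤ_13 to 1/(1 − a) = 1/(1 − (-988)) = 1/989. Expand this rational in ℤ_13: compute digits iteratively via d_i = x_i mod 13, x_{i+1} = (x_i − d_i)/13. The first 5 digits are (1, 2, 11, 9, 4).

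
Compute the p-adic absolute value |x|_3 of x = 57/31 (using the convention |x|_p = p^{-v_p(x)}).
|57/31|_3 = 1/3

Step 1 — compute v_3(x) by factoring powers of 3 out of the numerator and denominator: v_3(57/31) = 1. Step 2 — apply |x|_p = p^{-v_p(x)} = 3^{-1} = 1/3.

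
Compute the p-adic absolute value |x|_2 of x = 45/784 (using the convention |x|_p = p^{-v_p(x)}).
|45/784|_2 = 16

Step 1 — compute v_2(x) by factoring powers of 2 out of the numerator and denominator: v_2(45/784) = -4. Step 2 — apply |x|_p = p^{-v_p(x)} = 2^{4} = 16.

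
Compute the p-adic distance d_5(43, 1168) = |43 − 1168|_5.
d_5(43, 1168) = 1/125

Step 1 — x − y = 43 − 1168 = -1125. Step 2 — v_5(-1125) = 3 (factor: -1125 = −(5^3 · 9); the sign does not affect v_p). Step 3 — |x − y|_5 = 5^{-3} = 1/125.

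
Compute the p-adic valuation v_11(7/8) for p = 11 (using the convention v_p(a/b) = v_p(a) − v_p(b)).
v_11(7/8) = 0

Factor powers of 11 from the numerator and denominator of the reduced fraction: 7 = 11^0 · 7 and 8 = 11^0 · 8. Apply v_p(a/b) = v_p(a) − v_p(b): v_11(7/8) = 0 − 0 = 0.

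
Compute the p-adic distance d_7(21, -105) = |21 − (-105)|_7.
d_7(21, -105) = 1/7

Step 1 — x − y = 21 − (-105) = 126. Step 2 — v_7(126) = 1 (factor: 126 = (7^1 · 18); the sign does not affect v_p). Step 3 — |x − y|_7 = 7^{-1} = 1/7.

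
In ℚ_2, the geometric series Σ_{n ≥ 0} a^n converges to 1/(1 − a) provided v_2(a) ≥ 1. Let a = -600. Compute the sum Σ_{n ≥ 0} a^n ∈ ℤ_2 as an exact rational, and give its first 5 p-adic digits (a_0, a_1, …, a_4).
Σ a^n = 1/(1 − a) = 1/601;  first 5 digits = (1, 0, 0, 1, 0)

v_2(a) = 3 ≥ 1, so the series converges in ℤ_2 to 1/(1 − a) = 1/(1 − (-600)) = 1/601. Expand this rational in ℤ_2: compute digits iteratively via d_i = x_i mod 2, x_{i+1} = (x_i − d_i)/2. The first 5 digits are (1, 0, 0, 1, 0).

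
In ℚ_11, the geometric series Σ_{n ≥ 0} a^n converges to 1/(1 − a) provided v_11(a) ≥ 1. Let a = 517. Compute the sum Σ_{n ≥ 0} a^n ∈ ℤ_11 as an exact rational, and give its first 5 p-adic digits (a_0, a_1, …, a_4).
Σ a^n = 1/(1 − a) = -1/516;  first 5 digits = (1, 3, 2, 8, 0)

v_11(a) = 1 ≥ 1, so the series converges in ℤ_11 to 1/(1 − a) = 1/(1 − 517) = -1/516. Expand this rational in ℤ_11: compute digits iteratively via d_i = x_i mod 11, x_{i+1} = (x_i − d_i)/11. The first 5 digits are (1, 3, 2, 8, 0).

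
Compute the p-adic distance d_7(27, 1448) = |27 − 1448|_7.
d_7(27, 1448) = 1/49

Step 1 — x − y = 27 − 1448 = -1421. Step 2 — v_7(-1421) = 2 (factor: -1421 = −(7^2 · 29); the sign does not affect v_p). Step 3 — |x − y|_7 = 7^{-2} = 1/49.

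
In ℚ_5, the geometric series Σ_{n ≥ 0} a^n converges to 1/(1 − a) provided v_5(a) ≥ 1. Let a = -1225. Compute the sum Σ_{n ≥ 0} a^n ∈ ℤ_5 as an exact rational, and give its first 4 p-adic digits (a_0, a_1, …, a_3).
Σ a^n = 1/(1 − a) = 1/1226;  first 4 digits = (1, 0, 1, 0)

v_5(a) = 2 ≥ 1, so the series converges in ℤ_5 to 1/(1 − a) = 1/(1 − (-1225)) = 1/1226. Expand this rational in ℤ_5: compute digits iteratively via d_i = x_i mod 5, x_{i+1} = (x_i − d_i)/5. The first 4 digits are (1, 0, 1, 0).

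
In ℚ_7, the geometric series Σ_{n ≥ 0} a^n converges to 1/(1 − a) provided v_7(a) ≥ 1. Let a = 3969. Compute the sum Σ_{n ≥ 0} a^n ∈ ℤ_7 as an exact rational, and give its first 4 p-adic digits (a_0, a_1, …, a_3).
Σ a^n = 1/(1 − a) = -1/3968;  first 4 digits = (1, 0, 4, 4)

v_7(a) = 2 ≥ 1, so the series converges in ℤ_7 to 1/(1 − a) = 1/(1 − 3969) = -1/3968. Expand this rational in ℤ_7: compute digits iteratively via d_i = x_i mod 7, x_{i+1} = (x_i − d_i)/7. The first 4 digits are (1, 0, 4, 4).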